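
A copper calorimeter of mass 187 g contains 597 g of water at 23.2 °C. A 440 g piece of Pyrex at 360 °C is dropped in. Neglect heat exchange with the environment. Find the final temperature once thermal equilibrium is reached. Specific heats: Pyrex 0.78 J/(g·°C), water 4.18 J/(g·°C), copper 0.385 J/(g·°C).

T_f ≈ 62.9 °C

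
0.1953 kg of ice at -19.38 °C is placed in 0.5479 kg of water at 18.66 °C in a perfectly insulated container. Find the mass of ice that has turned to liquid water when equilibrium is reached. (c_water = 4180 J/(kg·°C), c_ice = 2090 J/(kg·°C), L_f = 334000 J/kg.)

m_melted ≈ 0.104 kg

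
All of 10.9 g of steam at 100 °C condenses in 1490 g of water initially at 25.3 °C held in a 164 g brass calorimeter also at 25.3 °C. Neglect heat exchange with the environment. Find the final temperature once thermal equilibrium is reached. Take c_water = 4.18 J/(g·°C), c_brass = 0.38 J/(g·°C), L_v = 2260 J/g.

Heat gained plus heat lost sum to zero:
latent heat released on condensation: 10.9·2260 = 24634; condensate cools 100→T: 10.9·4.18·(T − 100) = 45.56(T − 100); water warms: 1490·4.18·(T − 25.3) = 6228.2(T − 25.3); brass cup: 164·0.38·(T − 25.3) = 62.32(T − 25.3)
6336.1 T = 24634 + 4556.2 + 159150 = 188340
T ≈ 29.73 °C (< 100 °C, so full condensation is consistent).

T_f ≈ 29.7 °C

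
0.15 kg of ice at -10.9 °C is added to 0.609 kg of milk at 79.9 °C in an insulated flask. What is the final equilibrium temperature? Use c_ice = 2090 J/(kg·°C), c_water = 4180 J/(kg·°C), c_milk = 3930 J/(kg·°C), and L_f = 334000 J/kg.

Taking heat into each body as positive, Σ m c ΔT = 0:
ice -10.9→0 °C: 0.15×2090×10.9 = 3417.2; melt ice: 0.15×334000 = 50100; warm the meltwater: 627 T; milk cools: 0.609×3930×(T − 79.9) = 2393.4(T − 79.9)
3020.4 T = 191230 − 53517 = 137713
T ≈ 45.59 °C. Since T > 0 °C, the all-ice-melts assumption holds.

T_f ≈ 45.6 °C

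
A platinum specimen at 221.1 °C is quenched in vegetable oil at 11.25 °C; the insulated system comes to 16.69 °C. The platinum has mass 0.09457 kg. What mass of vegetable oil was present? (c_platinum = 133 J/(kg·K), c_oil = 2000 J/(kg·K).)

|Q_platinum| = |Q_oil|:
0.09457·133·(221.1 − 16.69) = m·2000·(16.69 − 11.25)
10880 m = 2571  ⇒  m ≈ 0.2363 kg

m ≈ 0.236 kg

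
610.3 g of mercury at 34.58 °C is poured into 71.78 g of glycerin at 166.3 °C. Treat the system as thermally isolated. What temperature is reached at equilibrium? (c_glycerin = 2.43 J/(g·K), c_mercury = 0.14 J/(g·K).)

T_f ≈ 123.0 °C

Conservation of energy gives ΣQ = 0:
71.78*2.43*(T − 166.3) + 610.3*0.14*(T − 34.58) = 0
174.43(T − 166.3) + 85.44(T − 34.58) = 0
259.87 T = 31962
T = 31962/259.87 ≈ 122.99 °C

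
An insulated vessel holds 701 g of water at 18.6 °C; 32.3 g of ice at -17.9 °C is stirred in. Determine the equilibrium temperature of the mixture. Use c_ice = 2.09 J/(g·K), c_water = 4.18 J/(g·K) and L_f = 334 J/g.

T_f ≈ 13.9 °C

Energy balance with sensible and latent terms:
warm ice to 0 °C: 32.3·2.09·(0 − (-17.9)) = 1208.4
  latent heat to melt: 32.3·334 = 10788
  warm the meltwater: 135.01 T
  water cools: 701·4.18·(T − 18.6) = 2930.2(T − 18.6)
3065.2 T = 54501 − 11997 = 42505
T ≈ 13.87 °C (positive, so assuming full melt was valid).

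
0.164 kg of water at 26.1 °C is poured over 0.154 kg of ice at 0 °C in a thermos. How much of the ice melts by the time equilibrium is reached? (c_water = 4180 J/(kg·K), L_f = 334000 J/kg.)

m_melted ≈ 0.0536 kg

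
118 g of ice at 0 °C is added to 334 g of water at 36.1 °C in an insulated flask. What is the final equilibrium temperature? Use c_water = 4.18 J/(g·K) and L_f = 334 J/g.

T_f ≈ 5.8 °C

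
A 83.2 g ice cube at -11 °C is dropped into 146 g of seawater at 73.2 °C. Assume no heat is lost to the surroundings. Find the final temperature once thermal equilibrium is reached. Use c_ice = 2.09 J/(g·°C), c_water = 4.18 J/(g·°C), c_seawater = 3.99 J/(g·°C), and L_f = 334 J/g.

T_f ≈ 13.9 °C

Taking heat into each body as positive, Σ m c ΔT = 0:
ice -11→0 °C: 83.2×2.09×11 = 1912.8; fusion: m_ice L_f = 83.2×334 = 27789; meltwater 0→T: 83.2×4.18×T = 347.78 T; seawater: 582.54(T − 73.2)
930.32 T = 42642 − 29702 = 12940
T ≈ 13.91 °C — above 0 °C, consistent with complete melting.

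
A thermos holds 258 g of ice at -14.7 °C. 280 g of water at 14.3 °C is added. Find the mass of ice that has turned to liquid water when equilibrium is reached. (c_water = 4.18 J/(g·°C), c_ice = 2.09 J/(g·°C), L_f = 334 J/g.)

Heat available from the water dropping to 0 °C: 280×4.18×14.3 = 16737 J.
Warming the ice to 0 °C takes 258×2.09×14.7 = 7926.5 J, leaving 8810.2 J for melting.
Fully melting the ice requires m_ice L_f = 258×334 = 86172 J.
Since 8810.2 < 86172 J, not all the ice melts; equilibrium is at 0 °C.
m_melt = 8810.2 / L_f = 26.38 g.

m_melted ≈ 26.4 g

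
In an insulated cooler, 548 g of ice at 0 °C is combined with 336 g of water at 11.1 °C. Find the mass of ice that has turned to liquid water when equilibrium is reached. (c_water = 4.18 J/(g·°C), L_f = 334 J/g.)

Water can give up m c ΔT = 336·4.18·11.1 = 15590 J before reaching 0 °C.
To melt every bit of ice: 548·334 = 183032 J.
That's not enough to melt it all — equilibrium is at 0 °C with ice remaining.
m_melted·334 = 15590  ⇒  m_melted ≈ 46.68 g.

m_melted ≈ 46.7 g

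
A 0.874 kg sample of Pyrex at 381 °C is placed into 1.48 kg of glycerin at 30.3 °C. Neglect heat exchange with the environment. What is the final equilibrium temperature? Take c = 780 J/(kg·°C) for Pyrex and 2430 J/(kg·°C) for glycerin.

T_f ≈ 86.2 °C

Heat lost by the Pyrex equals heat gained by the glycerin:
0.874*780*(381 − T) = 1.48*2430*(T − 30.3)
681.72(381 − T) = 3596.4(T − 30.3)
4278.1 T = 368706  ⇒  T ≈ 86.18 °C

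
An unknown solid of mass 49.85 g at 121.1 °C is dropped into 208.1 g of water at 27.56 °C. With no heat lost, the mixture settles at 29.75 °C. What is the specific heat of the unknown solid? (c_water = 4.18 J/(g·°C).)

c ≈ 0.418 J/(g·°C)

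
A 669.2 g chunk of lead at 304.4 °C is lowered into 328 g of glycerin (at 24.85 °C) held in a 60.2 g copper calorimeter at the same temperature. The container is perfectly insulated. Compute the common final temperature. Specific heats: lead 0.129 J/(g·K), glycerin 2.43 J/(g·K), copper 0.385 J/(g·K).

T_f ≈ 51.5 °C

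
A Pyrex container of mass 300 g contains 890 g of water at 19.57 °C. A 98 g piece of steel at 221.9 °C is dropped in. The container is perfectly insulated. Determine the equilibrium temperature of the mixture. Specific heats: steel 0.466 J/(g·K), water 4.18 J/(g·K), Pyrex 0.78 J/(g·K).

T_f ≈ 21.9 °C

Heat gained plus heat lost sum to zero:
98×0.466×(T − 221.9) + 890×4.18×(T − 19.57) + 300×0.78×(T − 19.57) = 0
45.67(T − 221.9) + 3720.2(T − 19.57) + 234(T − 19.57) = 0
(45.67 + 3720.2 + 234) T = 45.67×221.9 + 3720.2×19.57 + 234×19.57
T ≈ 21.88 °C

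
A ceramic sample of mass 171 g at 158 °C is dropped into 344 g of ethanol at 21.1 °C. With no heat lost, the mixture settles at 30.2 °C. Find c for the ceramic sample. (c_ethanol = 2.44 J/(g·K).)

c ≈ 0.35 J/(g·K)

Energy conservation, ΣQ = 0:
171×c×(30.2 − 158) + 344×2.44×(30.2 − 21.1) = 0
-21854 c = -7638.2
c = -7638.2/-21854 ≈ 0.3495 J/(g·K)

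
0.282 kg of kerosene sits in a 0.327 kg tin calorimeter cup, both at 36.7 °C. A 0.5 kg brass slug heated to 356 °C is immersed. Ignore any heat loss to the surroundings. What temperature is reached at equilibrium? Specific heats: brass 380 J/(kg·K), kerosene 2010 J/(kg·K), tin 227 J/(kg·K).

Net heat exchanged in the isolated system is zero:
0.5·380·(T − 356) + 0.282·2010·(T − 36.7) + 0.327·227·(T − 36.7) = 0
(190 + 566.82 + 74.23) T = 190·356 + 566.82·36.7 + 74.23·36.7
T ≈ 109.70 °C

T_f ≈ 109.7 °C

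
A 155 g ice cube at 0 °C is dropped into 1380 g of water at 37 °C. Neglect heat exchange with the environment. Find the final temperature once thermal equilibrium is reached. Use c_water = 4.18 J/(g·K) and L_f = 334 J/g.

T_f ≈ 25.2 °C

Energy balance with sensible and latent terms:
fusion: m_ice L_f = 155·334 = 51770
  meltwater 0→T: 155·4.18·T = 647.9 T
  water cools: 1380·4.18·(T − 37) = 5768.4(T − 37)
6416.3 T = 213431 − 51770 = 161661
T ≈ 25.20 °C. Since T > 0 °C, the all-ice-melts assumption holds.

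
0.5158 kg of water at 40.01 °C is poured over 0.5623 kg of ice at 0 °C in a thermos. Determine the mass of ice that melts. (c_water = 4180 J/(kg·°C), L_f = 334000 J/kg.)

Cooling the water to 0 °C releases 0.5158·4180·40.01 = 86263 J.
Fully melting the ice requires m_ice L_f = 0.5623·334000 = 187808 J.
Since 86263 < 187808 J, not all the ice melts; equilibrium is at 0 °C.
m_melt = 86263 / L_f = 0.2583 kg.

m_melted ≈ 0.258 kg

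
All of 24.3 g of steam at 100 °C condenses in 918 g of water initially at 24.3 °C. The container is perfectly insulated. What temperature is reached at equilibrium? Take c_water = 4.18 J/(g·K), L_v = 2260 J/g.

Conservation of energy gives ΣQ = 0:
latent heat released on condensation: 24.3×2260 = 54918
  condensate cools 100→T: 24.3×4.18×(T − 100) = 101.57(T − 100)
  original water: 3837.2(T − 24.3)
3938.8 T = 54918 + 10157 + 93245 = 158320
T ≈ 40.19 °C (< 100 °C, so full condensation is consistent).

T_f ≈ 40.2 °C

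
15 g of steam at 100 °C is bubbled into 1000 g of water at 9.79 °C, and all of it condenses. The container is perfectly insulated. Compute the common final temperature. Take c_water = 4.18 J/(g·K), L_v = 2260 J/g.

T_f ≈ 19.1 °C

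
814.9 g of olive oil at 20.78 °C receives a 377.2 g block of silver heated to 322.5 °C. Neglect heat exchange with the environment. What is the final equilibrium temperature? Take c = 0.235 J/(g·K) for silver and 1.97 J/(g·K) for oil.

T_f ≈ 36.6 °C

Heat gained plus heat lost sum to zero:
377.2*0.235*(T − 322.5) + 814.9*1.97*(T − 20.78) = 0
88.64(T − 322.5) + 1605.4(T − 20.78) = 0
1694 T = 61946
T = 61946 / 1694 = 36.6 °C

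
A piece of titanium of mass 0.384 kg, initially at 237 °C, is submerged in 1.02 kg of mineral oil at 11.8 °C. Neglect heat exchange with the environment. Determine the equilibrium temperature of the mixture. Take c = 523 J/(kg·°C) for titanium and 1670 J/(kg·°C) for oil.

T_f ≈ 35.6 °C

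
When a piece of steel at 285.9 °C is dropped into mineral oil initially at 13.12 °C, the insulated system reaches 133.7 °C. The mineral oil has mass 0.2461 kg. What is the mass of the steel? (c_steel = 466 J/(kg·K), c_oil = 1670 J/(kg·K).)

m ≈ 0.699 kg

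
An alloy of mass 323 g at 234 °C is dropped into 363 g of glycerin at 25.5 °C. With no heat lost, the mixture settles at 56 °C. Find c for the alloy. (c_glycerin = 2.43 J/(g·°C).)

Net heat exchanged in the isolated system is zero:
323·c·(56 − 234) + 363·2.43·(56 − 25.5) = 0
-57494 c = -26904
c = -26904/-57494 ≈ 0.4679 J/(g·°C)

c ≈ 0.468 J/(g·°C)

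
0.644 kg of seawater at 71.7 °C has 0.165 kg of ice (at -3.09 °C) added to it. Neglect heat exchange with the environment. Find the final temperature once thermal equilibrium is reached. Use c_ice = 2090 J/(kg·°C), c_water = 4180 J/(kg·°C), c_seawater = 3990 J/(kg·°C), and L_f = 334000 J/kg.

Taking heat into each body as positive, Σ m c ΔT = 0:
ice -3.09→0 °C: 0.165·2090·3.09 = 1065.6; fusion: m_ice L_f = 0.165·334000 = 55110; meltwater 0→T: 0.165·4180·T = 689.7 T; seawater cools: 0.644·3990·(T − 71.7) = 2569.6(T − 71.7)
3259.3 T = 184237 − 56176 = 128062
T ≈ 39.29 °C. Since T > 0 °C, the all-ice-melts assumption holds.

T_f ≈ 39.3 °C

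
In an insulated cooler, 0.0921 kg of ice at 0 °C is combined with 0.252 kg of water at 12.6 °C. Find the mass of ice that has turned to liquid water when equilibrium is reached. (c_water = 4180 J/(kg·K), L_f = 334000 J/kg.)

Cooling the water to 0 °C releases 0.252·4180·12.6 = 13272 J.
Fully melting the ice requires m_ice L_f = 0.0921·334000 = 30761 J.
That's not enough to melt it all — equilibrium is at 0 °C with ice remaining.
m_melted·334000 = 13272  ⇒  m_melted ≈ 0.03974 kg.

m_melted ≈ 0.0397 kg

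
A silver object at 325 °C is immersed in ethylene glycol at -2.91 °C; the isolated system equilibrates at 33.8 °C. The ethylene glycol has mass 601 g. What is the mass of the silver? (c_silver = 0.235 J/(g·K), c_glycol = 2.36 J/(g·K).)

m ≈ 761 g

Net heat exchanged in the isolated system is zero:
m×0.235×(33.8 − 325) + 601×2.36×(33.8 − (-2.91)) = 0
-68.43 m = -52068
m = -52068/-68.43 ≈ 760.9 g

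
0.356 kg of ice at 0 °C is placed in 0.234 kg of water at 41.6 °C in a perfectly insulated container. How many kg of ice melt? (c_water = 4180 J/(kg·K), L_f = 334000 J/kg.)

m_melted ≈ 0.122 kg

Water can give up m c ΔT = 0.234·4180·41.6 = 40690 J before reaching 0 °C.
To melt every bit of ice: 0.356·334000 = 118904 J.
Since 40690 < 118904 J, not all the ice melts; equilibrium is at 0 °C.
m_melted·334000 = 40690  ⇒  m_melted ≈ 0.1218 kg.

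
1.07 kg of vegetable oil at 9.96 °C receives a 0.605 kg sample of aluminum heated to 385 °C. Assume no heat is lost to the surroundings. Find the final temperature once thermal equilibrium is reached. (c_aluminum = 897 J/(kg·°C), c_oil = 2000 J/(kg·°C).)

T_f ≈ 85.8 °C

|Q_aluminum| = |Q_oil|:
0.605×897×(385 − T) = 1.07×2000×(T − 9.96)
542.68(385 − T) = 2140(T − 9.96)
2682.7 T = 230248  ⇒  T ≈ 85.83 °C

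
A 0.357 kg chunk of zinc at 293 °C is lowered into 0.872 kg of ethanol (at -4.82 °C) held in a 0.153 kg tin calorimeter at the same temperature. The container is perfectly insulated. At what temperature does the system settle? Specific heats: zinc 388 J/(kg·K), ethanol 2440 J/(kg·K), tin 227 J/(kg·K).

Net heat exchanged in the isolated system is zero:
0.357×388×(T − 293) + 0.872×2440×(T − (-4.82)) + 0.153×227×(T − (-4.82)) = 0
138.52(T − 293) + 2127.7(T − (-4.82)) + 34.73(T − (-4.82)) = 0
2300.9 T = 30162
T = 30162/2300.9 ≈ 13.11 °C

T_f ≈ 13.1 °C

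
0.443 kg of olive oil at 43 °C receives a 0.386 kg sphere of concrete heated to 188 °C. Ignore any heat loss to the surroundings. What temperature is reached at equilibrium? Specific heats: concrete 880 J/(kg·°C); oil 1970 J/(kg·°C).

T_f ≈ 83.6 °C

Heat gained plus heat lost sum to zero:
0.386*880*(T − 188) + 0.443*1970*(T − 43) = 0
(339.68 + 872.71) T = 339.68*188 + 872.71*43
T ≈ 83.63 °C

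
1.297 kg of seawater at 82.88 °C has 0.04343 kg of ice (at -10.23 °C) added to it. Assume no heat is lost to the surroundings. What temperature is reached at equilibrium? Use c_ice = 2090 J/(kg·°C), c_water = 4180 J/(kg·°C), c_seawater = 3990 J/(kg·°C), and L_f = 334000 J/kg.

Setting the total heat transfer to zero:
warm ice to 0 °C: 0.04343·2090·(0 − (-10.23)) = 928.56; melt ice: 0.04343·334000 = 14506; meltwater 0→T: 0.04343·4180·T = 181.54 T; seawater: 5175(T − 82.88)
5356.6 T = 428906 − 15434 = 413472
T ≈ 77.19 °C — above 0 °C, consistent with complete melting.

T_f ≈ 77.2 °C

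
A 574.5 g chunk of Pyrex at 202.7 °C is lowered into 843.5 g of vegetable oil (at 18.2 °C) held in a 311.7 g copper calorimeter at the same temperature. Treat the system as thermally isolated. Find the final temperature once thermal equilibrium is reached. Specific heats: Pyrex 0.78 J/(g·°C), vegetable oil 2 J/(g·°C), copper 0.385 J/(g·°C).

T_f ≈ 54.9 °C

Let T be the final temperature. ΣQ_i = 0:
574.5×0.78×(T − 202.7) + 843.5×2×(T − 18.2) + 311.7×0.385×(T − 18.2) = 0
448.11(T − 202.7) + 1687(T − 18.2) + 120(T − 18.2) = 0
(448.11 + 1687 + 120) T = 448.11×202.7 + 1687×18.2 + 120×18.2
T = 123719 / 2255.1 = 54.9 °C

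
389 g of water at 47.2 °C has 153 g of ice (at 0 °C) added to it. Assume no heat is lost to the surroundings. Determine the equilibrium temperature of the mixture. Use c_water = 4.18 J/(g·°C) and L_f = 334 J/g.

Setting the total heat transfer to zero:
latent heat to melt: 153×334 = 51102
  meltwater 0→T: 153×4.18×T = 639.54 T
  water: 1626(T − 47.2)
2265.6 T = 76748 − 51102 = 25646
T ≈ 11.32 °C. Since T > 0 °C, the all-ice-melts assumption holds.

T_f ≈ 11.3 °C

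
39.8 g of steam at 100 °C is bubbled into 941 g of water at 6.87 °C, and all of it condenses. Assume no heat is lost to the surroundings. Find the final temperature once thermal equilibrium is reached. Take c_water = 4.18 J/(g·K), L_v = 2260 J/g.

T_f ≈ 32.6 °C

Let T be the final temperature. ΣQ_i = 0:
condense steam: −39.8·2260 = −89948; condensate cools 100→T: 39.8·4.18·(T − 100) = 166.36(T − 100); original water: 3933.4(T − 6.87)
4099.7 T = 89948 + 16636 + 27022 = 133607
T ≈ 32.59 °C — below 100 °C, confirming all the steam condensed.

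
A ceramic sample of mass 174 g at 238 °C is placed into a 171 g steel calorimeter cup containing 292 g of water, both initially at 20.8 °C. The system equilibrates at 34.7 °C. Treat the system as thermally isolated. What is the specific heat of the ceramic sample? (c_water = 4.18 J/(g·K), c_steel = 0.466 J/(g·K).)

Heat gained plus heat lost sum to zero:
174·c·(34.7 − 238) + 292·4.18·(34.7 − 20.8) + 171·0.466·(34.7 − 20.8) = 0
-35374 c = -18073
c = -18073/-35374 ≈ 0.5109 J/(g·K)

c ≈ 0.511 J/(g·K)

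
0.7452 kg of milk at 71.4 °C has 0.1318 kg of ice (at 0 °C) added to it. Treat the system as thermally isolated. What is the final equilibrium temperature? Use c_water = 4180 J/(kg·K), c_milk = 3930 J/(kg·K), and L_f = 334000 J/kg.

T_f ≈ 47.4 °C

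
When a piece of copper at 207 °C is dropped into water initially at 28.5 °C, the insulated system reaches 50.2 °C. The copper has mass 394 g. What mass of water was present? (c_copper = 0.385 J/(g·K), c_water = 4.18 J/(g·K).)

Taking heat into each body as positive, Σ m c ΔT = 0:
394×0.385×(50.2 − 207) + m×4.18×(50.2 − 28.5) = 0
90.71 m = 23785
m = 23785/90.71 ≈ 262.2 g

m ≈ 262 g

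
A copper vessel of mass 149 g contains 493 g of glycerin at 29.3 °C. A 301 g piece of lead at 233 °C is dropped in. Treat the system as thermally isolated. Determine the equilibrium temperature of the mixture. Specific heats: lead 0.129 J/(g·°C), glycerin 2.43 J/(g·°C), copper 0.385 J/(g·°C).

T_f ≈ 35.4 °C

Setting the total heat transfer to zero:
301·0.129·(T − 233) + 493·2.43·(T − 29.3) + 149·0.385·(T − 29.3) = 0
(38.83 + 1198 + 57.37) T = 38.83·233 + 1198·29.3 + 57.37·29.3
T = 45829/1294.2 ≈ 35.41 °C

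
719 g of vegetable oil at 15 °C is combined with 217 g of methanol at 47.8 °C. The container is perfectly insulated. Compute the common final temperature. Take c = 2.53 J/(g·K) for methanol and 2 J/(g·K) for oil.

T_f ≈ 24.1 °C

Heat lost by the methanol equals heat gained by the oil:
217·2.53·(47.8 − T) = 719·2·(T − 15)
549.01(47.8 − T) = 1438(T − 15)
1987 T = 47813  ⇒  T ≈ 24.06 °C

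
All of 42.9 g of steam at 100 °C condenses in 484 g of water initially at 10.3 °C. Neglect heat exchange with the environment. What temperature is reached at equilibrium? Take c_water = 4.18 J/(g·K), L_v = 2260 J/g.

T_f ≈ 61.6 °C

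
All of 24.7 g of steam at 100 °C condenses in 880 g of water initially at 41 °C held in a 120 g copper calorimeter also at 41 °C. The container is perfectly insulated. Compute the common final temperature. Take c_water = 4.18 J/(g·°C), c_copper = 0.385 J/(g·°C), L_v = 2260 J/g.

Heat gained plus heat lost sum to zero:
condense steam: −24.7·2260 = −55822
  condensed water 100 °C→T: 103.25(T − 100)
  water warms: 880·4.18·(T − 41) = 3678.4(T − 41)
  copper cup: 120·0.385·(T − 41) = 46.2(T − 41)
3827.8 T = 55822 + 10325 + 152709 = 218855
T ≈ 57.17 °C — below 100 °C, confirming all the steam condensed.

T_f ≈ 57.2 °C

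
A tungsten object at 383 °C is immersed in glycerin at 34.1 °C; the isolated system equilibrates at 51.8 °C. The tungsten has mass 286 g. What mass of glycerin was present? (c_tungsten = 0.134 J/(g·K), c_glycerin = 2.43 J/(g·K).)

Conservation of energy gives ΣQ = 0:
286×0.134×(51.8 − 383) + m×2.43×(51.8 − 34.1) = 0
43.01 m = 12693
m = 12693/43.01 ≈ 295.1 g

m ≈ 295 g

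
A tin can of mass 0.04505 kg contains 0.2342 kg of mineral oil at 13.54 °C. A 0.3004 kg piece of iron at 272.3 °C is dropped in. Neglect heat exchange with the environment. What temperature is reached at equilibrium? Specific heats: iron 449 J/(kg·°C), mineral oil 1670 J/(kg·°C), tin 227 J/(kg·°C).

T_f ≈ 78.6 °C

Setting the total heat transfer to zero:
0.3004*449*(T − 272.3) + 0.2342*1670*(T − 13.54) + 0.04505*227*(T − 13.54) = 0
(134.88 + 391.11 + 10.23) T = 134.88*272.3 + 391.11*13.54 + 10.23*13.54
T = 42162/536.22 ≈ 78.63 °C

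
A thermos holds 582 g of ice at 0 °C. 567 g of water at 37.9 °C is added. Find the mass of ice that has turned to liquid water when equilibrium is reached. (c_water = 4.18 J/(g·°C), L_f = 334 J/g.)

m_melted ≈ 269 g

Heat available from the water dropping to 0 °C: 567×4.18×37.9 = 89825 J.
Fully melting the ice requires m_ice L_f = 582×334 = 194388 J.
Since 89825 < 194388 J, not all the ice melts; equilibrium is at 0 °C.
m_melt = 89825 / L_f = 268.9 g.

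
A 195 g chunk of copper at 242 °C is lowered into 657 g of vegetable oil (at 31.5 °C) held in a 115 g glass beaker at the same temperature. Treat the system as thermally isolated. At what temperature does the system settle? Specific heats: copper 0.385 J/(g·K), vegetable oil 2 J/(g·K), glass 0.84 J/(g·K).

T_f = Σ m_i c_i T_i / Σ m_i c_i:
T_f = (75.08*242 + 1314*31.5 + 96.6*31.5) / (75.08 + 1314 + 96.6)
    = 62602 / 1485.7 ≈ 42.14 °C

T_f ≈ 42.1 °C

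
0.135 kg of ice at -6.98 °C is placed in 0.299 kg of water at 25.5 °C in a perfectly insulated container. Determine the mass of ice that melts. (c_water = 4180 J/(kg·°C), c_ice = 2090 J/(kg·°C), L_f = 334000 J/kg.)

Cooling the water to 0 °C releases 0.299×4180×25.5 = 31870 J.
Warming the ice to 0 °C takes 0.135×2090×6.98 = 1969.4 J, leaving 29901 J for melting.
To melt every bit of ice: 0.135×334000 = 45090 J.
That's not enough to melt it all — equilibrium is at 0 °C with ice remaining.
m_melted×334000 = 29901  ⇒  m_melted ≈ 0.08952 kg.

m_melted ≈ 0.0895 kg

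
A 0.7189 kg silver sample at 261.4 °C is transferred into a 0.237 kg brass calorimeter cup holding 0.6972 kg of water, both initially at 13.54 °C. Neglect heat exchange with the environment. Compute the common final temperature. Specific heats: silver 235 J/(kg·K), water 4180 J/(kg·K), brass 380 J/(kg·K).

T_f ≈ 26.7 °C

With ΣQ=0 the equilibrium temperature is the m·c-weighted mean:
T_f = (168.94×261.4 + 2914.3×13.54 + 90.06×13.54) / (168.94 + 2914.3 + 90.06)
    = 84840 / 3173.3 ≈ 26.74 °C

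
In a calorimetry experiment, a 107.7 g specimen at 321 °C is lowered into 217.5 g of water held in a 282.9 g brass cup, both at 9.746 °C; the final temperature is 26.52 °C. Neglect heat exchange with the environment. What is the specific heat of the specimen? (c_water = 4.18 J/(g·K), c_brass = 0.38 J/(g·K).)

c ≈ 0.538 J/(g·K)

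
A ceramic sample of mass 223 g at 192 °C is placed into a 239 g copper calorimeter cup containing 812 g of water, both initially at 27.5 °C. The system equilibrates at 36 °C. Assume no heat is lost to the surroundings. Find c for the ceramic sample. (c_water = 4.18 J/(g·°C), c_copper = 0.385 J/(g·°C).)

Setting the total heat transfer to zero:
223×c×(36 − 192) + 812×4.18×(36 − 27.5) + 239×0.385×(36 − 27.5) = 0
-34788 c = -29632
c = -29632/-34788 ≈ 0.8518 J/(g·°C)

c ≈ 0.852 J/(g·°C)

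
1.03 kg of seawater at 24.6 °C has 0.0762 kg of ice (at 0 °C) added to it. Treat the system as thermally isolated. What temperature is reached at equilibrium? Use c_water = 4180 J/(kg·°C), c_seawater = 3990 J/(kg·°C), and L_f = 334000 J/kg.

Net heat exchanged in the isolated system is zero:
fusion: m_ice L_f = 0.0762×334000 = 25451
  meltwater 0→T: 0.0762×4180×T = 318.52 T
  seawater: 4109.7(T − 24.6)
4428.2 T = 101099 − 25451 = 75648
T ≈ 17.08 °C — above 0 °C, consistent with complete melting.

T_f ≈ 17.1 °C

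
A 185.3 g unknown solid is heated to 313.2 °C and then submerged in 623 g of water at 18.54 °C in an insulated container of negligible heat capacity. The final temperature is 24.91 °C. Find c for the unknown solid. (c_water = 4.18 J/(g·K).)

Heat gained plus heat lost sum to zero:
185.3·c·(24.91 − 313.2) + 623·4.18·(24.91 − 18.54) = 0
-53420 c = -16588
c = -16588/-53420 ≈ 0.3105 J/(g·K)

c ≈ 0.311 J/(g·K)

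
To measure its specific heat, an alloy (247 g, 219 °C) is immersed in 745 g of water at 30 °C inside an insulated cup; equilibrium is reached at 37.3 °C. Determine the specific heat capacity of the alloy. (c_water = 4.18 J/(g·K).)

Heat gained plus heat lost sum to zero:
247×c×(37.3 − 219) + 745×4.18×(37.3 − 30) = 0
-44880 c = -22733
c = -22733/-44880 ≈ 0.5065 J/(g·K)

c ≈ 0.507 J/(g·K)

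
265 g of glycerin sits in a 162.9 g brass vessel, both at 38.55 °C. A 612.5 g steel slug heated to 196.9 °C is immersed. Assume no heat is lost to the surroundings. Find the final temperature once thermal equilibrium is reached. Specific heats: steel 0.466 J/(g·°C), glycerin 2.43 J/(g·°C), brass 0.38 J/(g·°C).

Conservation of energy gives ΣQ = 0:
612.5×0.466×(T − 196.9) + 265×2.43×(T − 38.55) + 162.9×0.38×(T − 38.55) = 0
(285.43 + 643.95 + 61.9) T = 285.43×196.9 + 643.95×38.55 + 61.9×38.55
T = 83411/991.28 ≈ 84.14 °C

T_f ≈ 84.1 °C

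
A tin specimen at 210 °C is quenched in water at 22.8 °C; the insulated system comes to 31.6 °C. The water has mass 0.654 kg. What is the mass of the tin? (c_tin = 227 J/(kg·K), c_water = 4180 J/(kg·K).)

Taking heat into each body as positive, Σ m c ΔT = 0:
m·227·(31.6 − 210) + 0.654·4180·(31.6 − 22.8) = 0
-40497 m = -24057
m = -24057/-40497 ≈ 0.594 kg

m ≈ 0.594 kg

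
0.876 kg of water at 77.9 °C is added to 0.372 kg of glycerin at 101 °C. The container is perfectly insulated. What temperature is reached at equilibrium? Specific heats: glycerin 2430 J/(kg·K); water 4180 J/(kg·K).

T_f ≈ 82.5 °C

Net heat exchanged in the isolated system is zero:
0.372*2430*(T − 101) + 0.876*4180*(T − 77.9) = 0
903.96(T − 101) + 3661.7(T − 77.9) = 0
4565.6 T = 376545
T = 376545 / 4565.6 = 82.5 °C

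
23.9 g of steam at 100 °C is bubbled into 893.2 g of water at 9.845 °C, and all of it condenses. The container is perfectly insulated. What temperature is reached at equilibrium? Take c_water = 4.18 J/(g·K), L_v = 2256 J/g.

Conservation of energy gives ΣQ = 0:
steam→water at 100 °C releases m L_v = 23.9×2256 = 53918; condensate cools 100→T: 23.9×4.18×(T − 100) = 99.9(T − 100); original water: 3733.6(T − 9.845)
3833.5 T = 53918 + 9990.2 + 36757 = 100666
T ≈ 26.26 °C — below 100 °C, confirming all the steam condensed.

T_f ≈ 26.3 °C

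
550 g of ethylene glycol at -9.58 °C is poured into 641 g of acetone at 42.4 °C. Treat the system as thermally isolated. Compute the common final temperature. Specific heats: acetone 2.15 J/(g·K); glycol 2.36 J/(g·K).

With ΣQ=0 the equilibrium temperature is the m·c-weighted mean:
T_f = (1378.1×42.4 + 1298×(-9.58)) / (1378.1 + 1298)
    = 45999 / 2676.1 ≈ 17.19 °C

T_f ≈ 17.2 °C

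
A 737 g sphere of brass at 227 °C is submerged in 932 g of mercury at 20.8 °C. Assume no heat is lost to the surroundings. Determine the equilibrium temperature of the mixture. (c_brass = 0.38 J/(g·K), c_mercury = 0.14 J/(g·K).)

T_f ≈ 161.5 °C

Taking heat into each body as positive, Σ m c ΔT = 0:
737×0.38×(T − 227) + 932×0.14×(T − 20.8) = 0
(280.06 + 130.48) T = 280.06×227 + 130.48×20.8
T = 66288 / 410.54 = 161 °C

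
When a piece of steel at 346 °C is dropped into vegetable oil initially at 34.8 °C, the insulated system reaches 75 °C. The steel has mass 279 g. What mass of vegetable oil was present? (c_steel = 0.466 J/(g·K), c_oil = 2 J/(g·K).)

m ≈ 438 g

Energy conservation, ΣQ = 0:
279·0.466·(75 − 346) + m·2·(75 − 34.8) = 0
80.4 m = 35234
m = 35234/80.4 ≈ 438.2 g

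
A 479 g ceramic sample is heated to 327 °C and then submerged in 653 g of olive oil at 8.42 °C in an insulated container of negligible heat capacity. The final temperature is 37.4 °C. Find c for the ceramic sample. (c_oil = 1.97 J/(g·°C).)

c ≈ 0.269 J/(g·°C)

Heat lost by the ceramic sample = heat gained by the oil:
479·c·(327 − 37.4) = 653·1.97·(37.4 − 8.42)
138718 c = 37280  ⇒  c ≈ 0.2687 J/(g·°C)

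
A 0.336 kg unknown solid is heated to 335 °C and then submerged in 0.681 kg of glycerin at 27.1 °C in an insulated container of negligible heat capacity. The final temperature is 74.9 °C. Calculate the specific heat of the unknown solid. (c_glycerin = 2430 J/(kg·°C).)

c ≈ 905 J/(kg·°C)

Setting the total heat transfer to zero:
0.336·c·(74.9 − 335) + 0.681·2430·(74.9 − 27.1) = 0
-87.39 c = -79101
c = -79101/-87.39 ≈ 905.1 J/(kg·°C)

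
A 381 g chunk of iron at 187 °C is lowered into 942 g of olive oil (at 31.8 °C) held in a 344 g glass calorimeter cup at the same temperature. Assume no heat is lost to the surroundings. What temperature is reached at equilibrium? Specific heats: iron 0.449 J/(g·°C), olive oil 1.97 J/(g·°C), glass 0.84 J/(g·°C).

Setting the total heat transfer to zero:
381×0.449×(T − 187) + 942×1.97×(T − 31.8) + 344×0.84×(T − 31.8) = 0
171.07(T − 187) + 1855.7(T − 31.8) + 288.96(T − 31.8) = 0
(171.07 + 1855.7 + 288.96) T = 171.07×187 + 1855.7×31.8 + 288.96×31.8
T ≈ 43.26 °C

T_f ≈ 43.3 °C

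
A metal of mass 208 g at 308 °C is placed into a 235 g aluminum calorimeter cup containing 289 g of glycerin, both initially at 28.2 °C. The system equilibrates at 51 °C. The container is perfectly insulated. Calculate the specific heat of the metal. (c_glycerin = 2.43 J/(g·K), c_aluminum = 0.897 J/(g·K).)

c ≈ 0.389 J/(g·K)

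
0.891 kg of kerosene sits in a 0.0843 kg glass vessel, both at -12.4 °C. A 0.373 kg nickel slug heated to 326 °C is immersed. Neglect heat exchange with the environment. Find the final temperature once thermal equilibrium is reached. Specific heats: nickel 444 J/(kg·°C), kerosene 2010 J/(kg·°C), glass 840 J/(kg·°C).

Let T be the final temperature. ΣQ_i = 0:
0.373·444·(T − 326) + 0.891·2010·(T − (-12.4)) + 0.0843·840·(T − (-12.4)) = 0
2027.3 T = 30904
T = 30904/2027.3 ≈ 15.24 °C

T_f ≈ 15.2 °C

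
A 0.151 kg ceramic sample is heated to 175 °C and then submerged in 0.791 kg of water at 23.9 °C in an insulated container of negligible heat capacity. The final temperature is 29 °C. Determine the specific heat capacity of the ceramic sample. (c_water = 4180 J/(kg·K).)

c ≈ 765 J/(kg·K)

Taking heat into each body as positive, Σ m c ΔT = 0:
0.151×c×(29 − 175) + 0.791×4180×(29 − 23.9) = 0
-22.05 c = -16863
c = -16863/-22.05 ≈ 764.9 J/(kg·K)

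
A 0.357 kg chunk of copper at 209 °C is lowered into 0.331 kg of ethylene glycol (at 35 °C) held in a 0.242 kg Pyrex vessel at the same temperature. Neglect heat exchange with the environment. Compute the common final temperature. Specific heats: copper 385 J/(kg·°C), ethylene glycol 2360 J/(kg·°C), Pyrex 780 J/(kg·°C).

T_f ≈ 56.6 °C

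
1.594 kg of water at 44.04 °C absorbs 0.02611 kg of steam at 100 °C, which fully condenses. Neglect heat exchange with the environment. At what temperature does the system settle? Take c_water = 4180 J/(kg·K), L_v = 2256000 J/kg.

Let T be the final temperature. ΣQ_i = 0:
condense steam: −0.02611×2256000 = −58904
  condensed water 100 °C→T: 109.14(T − 100)
  original water: 6662.9(T − 44.04)
6772.1 T = 58904 + 10914 + 293435 = 363253
T ≈ 53.64 °C (< 100 °C, so full condensation is consistent).

T_f ≈ 53.6 °C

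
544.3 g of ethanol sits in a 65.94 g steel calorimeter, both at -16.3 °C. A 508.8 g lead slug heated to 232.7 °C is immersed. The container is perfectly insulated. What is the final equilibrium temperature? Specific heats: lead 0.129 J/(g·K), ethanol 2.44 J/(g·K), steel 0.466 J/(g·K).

T_f ≈ -4.8 °C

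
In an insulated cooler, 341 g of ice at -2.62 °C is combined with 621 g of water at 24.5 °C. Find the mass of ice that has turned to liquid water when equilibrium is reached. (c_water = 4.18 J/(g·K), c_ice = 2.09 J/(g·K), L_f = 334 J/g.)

m_melted ≈ 185 g

Heat available from the water dropping to 0 °C: 621·4.18·24.5 = 63597 J.
Warming the ice to 0 °C takes 341·2.09·2.62 = 1867.2 J, leaving 61729 J for melting.
Fully melting the ice requires m_ice L_f = 341·334 = 113894 J.
Since 61729 < 113894 J, not all the ice melts; equilibrium is at 0 °C.
m_melt = 61729 / L_f = 184.8 g.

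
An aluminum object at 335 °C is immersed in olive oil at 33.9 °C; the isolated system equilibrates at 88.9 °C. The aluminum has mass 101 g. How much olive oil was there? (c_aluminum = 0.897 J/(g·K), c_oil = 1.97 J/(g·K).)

m ≈ 206 g

Heat lost by the aluminum = heat gained by the oil:
101×0.897×(335 − 88.9) = m×1.97×(88.9 − 33.9)
108.35 m = 22296  ⇒  m ≈ 205.8 g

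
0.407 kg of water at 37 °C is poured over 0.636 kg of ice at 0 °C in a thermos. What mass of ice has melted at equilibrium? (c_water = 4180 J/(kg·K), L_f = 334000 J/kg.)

Cooling the water to 0 °C releases 0.407·4180·37 = 62947 J.
To melt every bit of ice: 0.636·334000 = 212424 J.
62947 J < 212424 J, so only part of the ice melts and the system sits at 0 °C.
Mass melted = 62947/334000 ≈ 0.1885 kg.

m_melted ≈ 0.188 kg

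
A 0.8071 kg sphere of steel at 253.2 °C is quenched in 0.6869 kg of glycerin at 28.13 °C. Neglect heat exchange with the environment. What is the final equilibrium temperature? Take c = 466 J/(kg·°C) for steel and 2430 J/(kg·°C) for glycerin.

T_f ≈ 69.5 °C

T_f is the heat-capacity-weighted average of the initial temperatures:
T_f = (376.11·253.2 + 1669.2·28.13) / (376.11 + 1669.2)
    = 142184 / 2045.3 ≈ 69.52 °C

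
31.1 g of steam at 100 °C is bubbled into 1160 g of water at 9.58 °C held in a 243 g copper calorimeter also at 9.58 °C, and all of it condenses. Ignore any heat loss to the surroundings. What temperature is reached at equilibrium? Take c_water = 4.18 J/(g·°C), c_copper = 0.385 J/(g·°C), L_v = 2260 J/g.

T_f ≈ 25.8 °C

Taking heat into each body as positive, Σ m c ΔT = 0:
steam→water at 100 °C releases m L_v = 31.1×2260 = 70286
  condensate cools 100→T: 31.1×4.18×(T − 100) = 130(T − 100)
  water warms: 1160×4.18×(T − 9.58) = 4848.8(T − 9.58)
  copper cup: 243×0.385×(T − 9.58) = 93.56(T − 9.58)
5072.4 T = 70286 + 13000 + 47348 = 130634
T ≈ 25.75 °C — below 100 °C, confirming all the steam condensed.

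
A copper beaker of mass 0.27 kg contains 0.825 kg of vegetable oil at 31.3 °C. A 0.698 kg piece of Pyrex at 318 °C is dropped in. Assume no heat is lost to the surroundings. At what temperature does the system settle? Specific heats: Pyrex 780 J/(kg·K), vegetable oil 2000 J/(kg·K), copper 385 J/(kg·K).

Conservation of energy gives ΣQ = 0:
0.698*780*(T − 318) + 0.825*2000*(T − 31.3) + 0.27*385*(T − 31.3) = 0
(544.44 + 1650 + 103.95) T = 544.44*318 + 1650*31.3 + 103.95*31.3
T = 228031 / 2298.4 = 99.2 °C

T_f ≈ 99.2 °C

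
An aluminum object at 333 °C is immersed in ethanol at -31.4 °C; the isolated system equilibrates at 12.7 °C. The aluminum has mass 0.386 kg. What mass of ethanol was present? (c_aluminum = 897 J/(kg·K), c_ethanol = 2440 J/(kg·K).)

Net heat exchanged in the isolated system is zero:
0.386×897×(12.7 − 333) + m×2440×(12.7 − (-31.4)) = 0
107604 m = 110901
m = 110901/107604 ≈ 1.031 kg

m ≈ 1.03 kg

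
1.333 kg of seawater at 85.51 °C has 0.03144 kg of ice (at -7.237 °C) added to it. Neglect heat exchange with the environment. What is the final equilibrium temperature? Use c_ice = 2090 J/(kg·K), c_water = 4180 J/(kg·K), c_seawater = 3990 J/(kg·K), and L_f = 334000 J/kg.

T_f ≈ 81.4 °C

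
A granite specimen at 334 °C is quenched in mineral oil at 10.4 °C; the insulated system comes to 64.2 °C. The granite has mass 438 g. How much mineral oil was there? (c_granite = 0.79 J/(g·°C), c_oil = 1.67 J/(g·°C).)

m ≈ 1040 g

Heat lost by the granite = heat gained by the oil:
438×0.79×(334 − 64.2) = m×1.67×(64.2 − 10.4)
89.85 m = 93356  ⇒  m ≈ 1039 g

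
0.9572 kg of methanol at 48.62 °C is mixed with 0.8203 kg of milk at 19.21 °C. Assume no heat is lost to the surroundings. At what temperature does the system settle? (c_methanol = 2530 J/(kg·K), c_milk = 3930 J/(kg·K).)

T_f ≈ 31.8 °C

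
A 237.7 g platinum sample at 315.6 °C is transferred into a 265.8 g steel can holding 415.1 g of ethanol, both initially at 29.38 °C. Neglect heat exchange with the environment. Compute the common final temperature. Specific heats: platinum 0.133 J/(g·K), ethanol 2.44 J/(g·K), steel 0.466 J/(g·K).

T_f is the heat-capacity-weighted average of the initial temperatures:
T_f = (31.61·315.6 + 1012.8·29.38 + 123.86·29.38) / (31.61 + 1012.8 + 123.86)
    = 43374 / 1168.3 ≈ 37.12 °C

T_f ≈ 37.1 °C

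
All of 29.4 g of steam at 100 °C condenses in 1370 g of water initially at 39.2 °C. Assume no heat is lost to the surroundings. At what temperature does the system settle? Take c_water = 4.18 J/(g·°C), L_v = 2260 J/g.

T_f ≈ 51.8 °C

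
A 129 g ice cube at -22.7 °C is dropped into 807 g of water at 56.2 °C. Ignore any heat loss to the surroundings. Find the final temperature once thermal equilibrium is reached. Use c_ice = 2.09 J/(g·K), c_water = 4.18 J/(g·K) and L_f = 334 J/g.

Taking heat into each body as positive, Σ m c ΔT = 0:
warm ice to 0 °C: 129×2.09×(0 − (-22.7)) = 6120.1; latent heat to melt: 129×334 = 43086; warm the meltwater: 539.22 T; water cools: 807×4.18×(T − 56.2) = 3373.3(T − 56.2)
3912.5 T = 189577 − 49206 = 140371
T ≈ 35.88 °C. Since T > 0 °C, the all-ice-melts assumption holds.

T_f ≈ 35.9 °C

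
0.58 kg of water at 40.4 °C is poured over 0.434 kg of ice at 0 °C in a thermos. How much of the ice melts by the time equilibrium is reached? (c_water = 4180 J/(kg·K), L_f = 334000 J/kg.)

Water can give up m c ΔT = 0.58·4180·40.4 = 97946 J before reaching 0 °C.
To melt every bit of ice: 0.434·334000 = 144956 J.
Since 97946 < 144956 J, not all the ice melts; equilibrium is at 0 °C.
m_melted·334000 = 97946  ⇒  m_melted ≈ 0.2933 kg.

m_melted ≈ 0.293 kg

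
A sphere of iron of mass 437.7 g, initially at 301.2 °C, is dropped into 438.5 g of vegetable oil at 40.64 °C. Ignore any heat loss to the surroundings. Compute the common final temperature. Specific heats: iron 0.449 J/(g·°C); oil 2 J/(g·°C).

T_f ≈ 88.3 °C

Heat gained plus heat lost sum to zero:
437.7×0.449×(T − 301.2) + 438.5×2×(T − 40.64) = 0
196.53(T − 301.2) + 877(T − 40.64) = 0
(196.53 + 877) T = 196.53×301.2 + 877×40.64
T ≈ 88.34 °C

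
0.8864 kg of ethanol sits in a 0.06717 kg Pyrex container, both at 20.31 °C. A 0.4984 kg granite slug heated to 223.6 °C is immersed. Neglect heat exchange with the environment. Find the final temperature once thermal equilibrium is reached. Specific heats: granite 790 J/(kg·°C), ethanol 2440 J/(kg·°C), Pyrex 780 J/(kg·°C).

T_f ≈ 51.0 °C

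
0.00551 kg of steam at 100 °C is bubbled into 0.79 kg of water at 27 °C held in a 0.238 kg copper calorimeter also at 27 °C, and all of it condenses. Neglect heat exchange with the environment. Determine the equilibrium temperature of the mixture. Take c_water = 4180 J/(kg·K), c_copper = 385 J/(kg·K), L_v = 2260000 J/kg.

T_f ≈ 31.1 °C

Energy balance with sensible and latent terms:
steam→water at 100 °C releases m L_v = 0.00551·2260000 = 12453; condensed water 100 °C→T: 23.03(T − 100); original water: 3302.2(T − 27); cup: 91.63(T − 27)
3416.9 T = 12453 + 2303.2 + 91633 = 106389
T ≈ 31.14 °C — below 100 °C, confirming all the steam condensed.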